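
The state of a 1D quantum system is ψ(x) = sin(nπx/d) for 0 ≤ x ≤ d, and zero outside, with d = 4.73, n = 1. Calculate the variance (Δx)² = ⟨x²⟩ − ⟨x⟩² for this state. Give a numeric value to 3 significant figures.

0.731

Compute ⟨x⟩ and ⟨x²⟩ separately, then (Δx)² = ⟨x²⟩ − ⟨x⟩².
With sin²θ = (1 − cos2θ)/2 on 0 ≤ x ≤ d: ∫sin²(nπx/d) dx = d/2, ∫x·sin²(nπx/d) dx = d²/4, ∫x²·sin²(nπx/d) dx = d³·(1/6 − 1/(4n²π²)); higher powers xᵏ the same way, integrating xᵏ·cos(2nπx/d) by parts.
Normalization: ∫|ψ|² dx = 2.3650.
⟨x⟩ = 2.3650 and ⟨x²⟩ = 6.3242.
(Δx)² = 6.3242 − (2.3650)² = 0.73098.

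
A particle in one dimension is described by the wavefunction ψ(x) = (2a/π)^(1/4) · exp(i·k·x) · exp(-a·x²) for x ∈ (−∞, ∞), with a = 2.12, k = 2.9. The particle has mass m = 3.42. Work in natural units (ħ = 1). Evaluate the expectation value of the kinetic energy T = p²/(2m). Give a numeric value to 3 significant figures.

T = −(ħ²/2m) d²/dx², so ⟨T⟩ = −(ħ²/2m) ∫ ψ*·ψ'' dx; with m = 3.42.
Gaussian moments: ∫x^(2j)·e^(−2ax²) dx = (2j−1)!!/(4a)^j · √(π/(2a)), odd powers integrate to 0; here √(π/(2a)) = 0.86078. Derivatives: ψ′ = (ik − 2ax)·ψ, ψ″ = ((ik − 2ax)² − 2a)·ψ; the odd-in-x pieces drop out.
⟨T⟩ = 1.5395.

1.54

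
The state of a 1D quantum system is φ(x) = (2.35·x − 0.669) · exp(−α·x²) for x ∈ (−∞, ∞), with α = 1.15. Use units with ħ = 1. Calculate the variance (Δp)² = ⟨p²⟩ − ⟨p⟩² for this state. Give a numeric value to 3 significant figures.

Compute ⟨p⟩ and ⟨p²⟩ separately; (Δp)² = ⟨p²⟩ − ⟨p⟩².
Expand each integrand as polynomial × e^(−2αx²) and use ∫x^(2j)·e^(−2αx²) dx = (2j−1)!!/(4α)^j · √(π/(2α)), odd powers → 0; here √(π/(2α)) = 1.1687. Differentiate with the product rule, d/dx e^(−αx²) = −2αx·e^(−αx²).
Normalization: ∫|φ|² dx = 1.9262.
⟨p⟩ = 0.0000 and ⟨p²⟩ = 2.8254.
(Δp)² = 2.8254 − (0.0000)² = 2.8254.

2.83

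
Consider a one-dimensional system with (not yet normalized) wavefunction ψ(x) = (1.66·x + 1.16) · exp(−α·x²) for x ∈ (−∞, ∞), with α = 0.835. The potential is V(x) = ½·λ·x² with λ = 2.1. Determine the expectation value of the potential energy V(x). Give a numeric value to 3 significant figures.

0.553

⟨V⟩ = ∫ V(x)·|ψ|² dx / ∫|ψ|² dx.
Expand each integrand as polynomial × e^(−2αx²) and use ∫x^(2j)·e^(−2αx²) dx = (2j−1)!!/(4α)^j · √(π/(2α)), odd powers → 0; here √(π/(2α)) = 1.3716.
State is unnormalized: ∫|ψ|² dx = 2.9772, and ∫ψ*·V(x)·ψ dx = 1.6474, so ⟨V⟩ = 1.6474 / 2.9772.
⟨V⟩ = 0.55335.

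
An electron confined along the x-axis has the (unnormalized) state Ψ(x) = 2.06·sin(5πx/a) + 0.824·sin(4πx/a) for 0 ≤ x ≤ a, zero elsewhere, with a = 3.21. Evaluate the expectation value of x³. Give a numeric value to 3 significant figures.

4.12

⟨x³⟩ = ∫ x³·|Ψ|² dx / ∫|Ψ|² dx (integrals over the domain).
On 0 ≤ x ≤ a (j ≠ l): ∫sin²(jπx/a) dx = a/2, ∫sin(jπx/a)·sin(lπx/a) dx = 0; diagonal moments ∫x·sin²(jπx/a) dx = a²/4, ∫x²·sin²(jπx/a) dx = a³·(1/6 − 1/(4j²π²)); cross terms ∫x·sin(jπx/a)·sin(lπx/a) dx = 0 for j + l even and −4jla²/(π²(j² − l²)²) for j + l odd, ∫x²·sin(jπx/a)·sin(lπx/a) dx = (−1)^(j+l)·4jla³/(π²(j² − l²)²); higher powers the same way via product-to-sum and parts.
State is unnormalized: ∫|Ψ|² dx = 7.9007, and ∫Ψ*·x³·Ψ dx = 32.569, so ⟨x³⟩ = 32.569 / 7.9007.
⟨x³⟩ = 4.1223.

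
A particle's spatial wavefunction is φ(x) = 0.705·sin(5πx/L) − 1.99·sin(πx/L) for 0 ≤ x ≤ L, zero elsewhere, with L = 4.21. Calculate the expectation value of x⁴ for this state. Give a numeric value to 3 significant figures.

⟨x⁴⟩ = ∫ x⁴·|φ|² dx / ∫|φ|² dx (integrals over the domain).
On 0 ≤ x ≤ L (j ≠ l): ∫sin²(jπx/L) dx = L/2, ∫sin(jπx/L)·sin(lπx/L) dx = 0; diagonal moments ∫x·sin²(jπx/L) dx = L²/4, ∫x²·sin²(jπx/L) dx = L³·(1/6 − 1/(4j²π²)); cross terms ∫x·sin(jπx/L)·sin(lπx/L) dx = 0 for j + l even and −4jlL²/(π²(j² − l²)²) for j + l odd, ∫x²·sin(jπx/L)·sin(lπx/L) dx = (−1)^(j+l)·4jlL³/(π²(j² − l²)²); higher powers the same way via product-to-sum and parts.
State is unnormalized: ∫|φ|² dx = 9.3822, and ∫φ*·x⁴·φ dx = 338.47, so ⟨x⁴⟩ = 338.47 / 9.3822.
⟨x⁴⟩ = 36.075.

36.1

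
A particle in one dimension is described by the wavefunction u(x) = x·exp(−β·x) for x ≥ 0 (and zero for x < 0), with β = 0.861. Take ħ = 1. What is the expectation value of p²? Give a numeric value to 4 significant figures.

p² u = −ħ² d²u/dx²; ⟨p²⟩ = −ħ² ∫ u*·u'' dx / ∫|u|² dx.
Differentiate x·exp(−β·x) with the product rule; every integrand then reduces to terms xʲ·e^(−2βx) on [0, ∞), with ∫₀^∞ xʲ·e^(−2βx) dx = j!/(2β)^(j+1).
State is unnormalized: ∫|u|² dx = 0.39168, and ∫u*·(−ħ² u'') dx = 0.29036, so ⟨p²⟩ = 0.29036 / 0.39168.
⟨p²⟩ = 0.74132.

0.7413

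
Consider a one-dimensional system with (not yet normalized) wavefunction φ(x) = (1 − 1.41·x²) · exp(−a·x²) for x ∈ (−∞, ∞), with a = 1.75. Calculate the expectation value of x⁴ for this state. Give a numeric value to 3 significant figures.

0.0346

⟨x⁴⟩ = ∫ x⁴·|φ|² dx / ∫|φ|² dx (integrals over the domain).
Expand each integrand as polynomial × e^(−2ax²) and use ∫x^(2j)·e^(−2ax²) dx = (2j−1)!!/(4a)^j · √(π/(2a)), odd powers → 0; here √(π/(2a)) = 0.94742.
State is unnormalized: ∫|φ|² dx = 0.68106, and ∫φ*·x⁴·φ dx = 0.023538, so ⟨x⁴⟩ = 0.023538 / 0.68106.
⟨x⁴⟩ = 0.034560.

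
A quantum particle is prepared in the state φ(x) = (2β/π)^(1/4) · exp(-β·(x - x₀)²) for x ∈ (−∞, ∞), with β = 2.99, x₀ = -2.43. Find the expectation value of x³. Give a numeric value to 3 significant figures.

-15.0

⟨x³⟩ = ∫ x³·|φ|² dx (integrals over the domain).
Gaussian moments (u = x − x₀): ∫u^(2j)·e^(−2βu²) du = (2j−1)!!/(4β)^j · √(π/(2β)), odd powers integrate to 0; here √(π/(2β)) = 0.72481.
⟨x³⟩ = -14.958.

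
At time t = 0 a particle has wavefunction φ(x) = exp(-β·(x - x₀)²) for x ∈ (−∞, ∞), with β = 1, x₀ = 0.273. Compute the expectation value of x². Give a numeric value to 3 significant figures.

0.325

⟨x²⟩ = ∫ x²·|φ|² dx / ∫|φ|² dx (integrals over the domain).
Gaussian moments (u = x − x₀): ∫u^(2j)·e^(−2βu²) du = (2j−1)!!/(4β)^j · √(π/(2β)), odd powers integrate to 0; here √(π/(2β)) = 1.2533.
State is unnormalized: ∫|φ|² dx = 1.2533, and ∫φ*·x²·φ dx = 0.40674, so ⟨x²⟩ = 0.40674 / 1.2533.
⟨x²⟩ = 0.32453.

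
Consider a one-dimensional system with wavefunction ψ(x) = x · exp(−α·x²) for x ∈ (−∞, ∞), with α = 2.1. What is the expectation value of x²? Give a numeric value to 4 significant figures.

0.3571

⟨x²⟩ = ∫ x²·|ψ|² dx / ∫|ψ|² dx (integrals over the domain).
Expand each integrand as polynomial × e^(−2αx²) and use ∫x^(2j)·e^(−2αx²) dx = (2j−1)!!/(4α)^j · √(π/(2α)), odd powers → 0; here √(π/(2α)) = 0.86487.
State is unnormalized: ∫|ψ|² dx = 0.10296, and ∫ψ*·x²·ψ dx = 0.036772, so ⟨x²⟩ = 0.036772 / 0.10296.
⟨x²⟩ = 0.35714.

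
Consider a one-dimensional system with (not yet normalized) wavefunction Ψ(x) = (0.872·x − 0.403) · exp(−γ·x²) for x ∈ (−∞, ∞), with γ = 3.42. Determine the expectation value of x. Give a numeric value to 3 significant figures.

-0.236

⟨x⟩ = ∫ x·|Ψ|² dx / ∫|Ψ|² dx (integrals over the domain).
Expand each integrand as polynomial × e^(−2γx²) and use ∫x^(2j)·e^(−2γx²) dx = (2j−1)!!/(4γ)^j · √(π/(2γ)), odd powers → 0; here √(π/(2γ)) = 0.67771.
State is unnormalized: ∫|Ψ|² dx = 0.14774, and ∫Ψ*·x·Ψ dx = -0.034819, so ⟨x⟩ = -0.034819 / 0.14774.
⟨x⟩ = -0.23568.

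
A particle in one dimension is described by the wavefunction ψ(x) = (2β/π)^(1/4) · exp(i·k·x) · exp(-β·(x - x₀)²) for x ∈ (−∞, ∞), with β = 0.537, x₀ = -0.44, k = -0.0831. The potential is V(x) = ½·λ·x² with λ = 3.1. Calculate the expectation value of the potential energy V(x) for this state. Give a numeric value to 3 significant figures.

⟨V⟩ = ∫ V(x)·|ψ|² dx.
Gaussian moments (u = x − x₀): ∫u^(2j)·e^(−2βu²) du = (2j−1)!!/(4β)^j · √(π/(2β)), odd powers integrate to 0; here √(π/(2β)) = 1.7103.
⟨V⟩ = 1.0217.

1.02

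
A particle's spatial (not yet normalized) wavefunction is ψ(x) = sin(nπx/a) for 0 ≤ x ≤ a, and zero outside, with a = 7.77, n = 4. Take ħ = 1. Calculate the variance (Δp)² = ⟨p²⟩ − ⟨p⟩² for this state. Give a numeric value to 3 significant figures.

2.62

Compute ⟨p⟩ and ⟨p²⟩ separately; (Δp)² = ⟨p²⟩ − ⟨p⟩².
d/dx sin(nπx/a) = (nπ/a)·cos(nπx/a) and d²/dx² sin(nπx/a) = −(nπ/a)²·sin(nπx/a); on 0 ≤ x ≤ a, ∫sin²(nπx/a) dx = a/2 and ∫sin(nπx/a)·cos(nπx/a) dx = 0.
Normalization: ∫|ψ|² dx = 3.8850.
⟨p⟩ = 0.0000 and ⟨p²⟩ = 2.6156.
(Δp)² = 2.6156 − (0.0000)² = 2.6156.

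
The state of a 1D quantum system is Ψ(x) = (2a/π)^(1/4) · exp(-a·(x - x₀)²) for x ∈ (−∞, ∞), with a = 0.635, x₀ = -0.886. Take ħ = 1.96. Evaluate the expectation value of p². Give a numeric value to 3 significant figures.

2.44

p² Ψ = −ħ² d²Ψ/dx²; ⟨p²⟩ = −ħ² ∫ Ψ*·Ψ'' dx.
Gaussian moments (u = x − x₀): ∫u^(2j)·e^(−2au²) du = (2j−1)!!/(4a)^j · √(π/(2a)), odd powers integrate to 0; here √(π/(2a)) = 1.5728. Derivatives: d/dx e^(−au²) = −2au·e^(−au²), d²/dx² e^(−au²) = (4a²u² − 2a)·e^(−au²).
⟨p²⟩ = 2.4394.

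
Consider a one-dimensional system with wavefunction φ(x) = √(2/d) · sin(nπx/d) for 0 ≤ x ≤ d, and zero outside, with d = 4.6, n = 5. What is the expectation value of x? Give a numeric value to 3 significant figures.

2.30

⟨x⟩ = ∫ x·|φ|² dx (integrals over the domain).
With sin²θ = (1 − cos2θ)/2 on 0 ≤ x ≤ d: ∫sin²(nπx/d) dx = d/2, ∫x·sin²(nπx/d) dx = d²/4, ∫x²·sin²(nπx/d) dx = d³·(1/6 − 1/(4n²π²)); higher powers xᵏ the same way, integrating xᵏ·cos(2nπx/d) by parts.
⟨x⟩ = 2.3000.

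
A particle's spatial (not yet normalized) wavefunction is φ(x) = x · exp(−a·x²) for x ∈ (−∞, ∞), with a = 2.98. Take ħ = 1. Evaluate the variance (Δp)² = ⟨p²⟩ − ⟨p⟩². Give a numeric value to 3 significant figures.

8.94

Compute ⟨p⟩ and ⟨p²⟩ separately; (Δp)² = ⟨p²⟩ − ⟨p⟩².
Expand each integrand as polynomial × e^(−2ax²) and use ∫x^(2j)·e^(−2ax²) dx = (2j−1)!!/(4a)^j · √(π/(2a)), odd powers → 0; here √(π/(2a)) = 0.72603. Differentiate with the product rule, d/dx e^(−ax²) = −2ax·e^(−ax²).
Normalization: ∫|φ|² dx = 0.060908.
⟨p⟩ = 0.0000 and ⟨p²⟩ = 8.9400.
(Δp)² = 8.9400 − (0.0000)² = 8.9400.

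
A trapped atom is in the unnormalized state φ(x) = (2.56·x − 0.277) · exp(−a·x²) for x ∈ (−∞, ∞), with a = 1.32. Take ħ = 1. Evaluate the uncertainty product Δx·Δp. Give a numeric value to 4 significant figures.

1.386

Δx = √(⟨x²⟩−⟨x⟩²), Δp = √(⟨p²⟩−⟨p⟩²).
Expand each integrand as polynomial × e^(−2ax²) and use ∫x^(2j)·e^(−2ax²) dx = (2j−1)!!/(4a)^j · √(π/(2a)), odd powers → 0; here √(π/(2a)) = 1.0909. Differentiate with the product rule, d/dx e^(−ax²) = −2ax·e^(−ax²).
Normalization: ∫|φ|² dx = 1.4377.
⟨x⟩ = -0.20381, ⟨x²⟩ = 0.54613 ⇒ Δx = 0.71035.
⟨p⟩ = 0.0000, ⟨p²⟩ = 3.8063 ⇒ Δp = 1.9510.
Δx·Δp = 1.3859.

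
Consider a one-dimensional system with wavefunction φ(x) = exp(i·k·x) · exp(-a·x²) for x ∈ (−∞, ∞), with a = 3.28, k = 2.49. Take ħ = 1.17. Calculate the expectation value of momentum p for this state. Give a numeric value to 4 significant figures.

2.913

p φ = −iħ dφ/dx; then ⟨p⟩ = ∫ φ*·(pφ) dx / ∫|φ|² dx.
Gaussian moments: ∫x^(2j)·e^(−2ax²) dx = (2j−1)!!/(4a)^j · √(π/(2a)), odd powers integrate to 0; here √(π/(2a)) = 0.69203. Derivatives: φ′ = (ik − 2ax)·φ, φ″ = ((ik − 2ax)² − 2a)·φ; the odd-in-x pieces drop out.
State is unnormalized: ∫|φ|² dx = 0.69203, and ∫φ*·(−iħ φ') dx = 2.0161, so ⟨p⟩ = 2.0161 / 0.69203.
⟨p⟩ = 2.9133.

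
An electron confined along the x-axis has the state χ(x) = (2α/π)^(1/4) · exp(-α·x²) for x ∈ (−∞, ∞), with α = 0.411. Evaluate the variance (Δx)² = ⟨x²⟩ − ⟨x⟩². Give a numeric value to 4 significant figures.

Compute ⟨x⟩ and ⟨x²⟩ separately, then (Δx)² = ⟨x²⟩ − ⟨x⟩².
Gaussian moments: ∫x^(2j)·e^(−2αx²) dx = (2j−1)!!/(4α)^j · √(π/(2α)), odd powers integrate to 0; here √(π/(2α)) = 1.9550.
⟨x⟩ = 0.0000 and ⟨x²⟩ = 0.60827.
(Δx)² = 0.60827 − (0.0000)² = 0.60827.

0.6083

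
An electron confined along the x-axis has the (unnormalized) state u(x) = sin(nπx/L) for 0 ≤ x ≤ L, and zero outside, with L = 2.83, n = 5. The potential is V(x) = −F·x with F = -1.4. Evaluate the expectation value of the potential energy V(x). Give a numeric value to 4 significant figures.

⟨V⟩ = ∫ V(x)·|u|² dx / ∫|u|² dx.
With sin²θ = (1 − cos2θ)/2 on 0 ≤ x ≤ L: ∫sin²(nπx/L) dx = L/2, ∫x·sin²(nπx/L) dx = L²/4, ∫x²·sin²(nπx/L) dx = L³·(1/6 − 1/(4n²π²)); higher powers xᵏ the same way, integrating xᵏ·cos(2nπx/L) by parts.
State is unnormalized: ∫|u|² dx = 1.4150, and ∫u*·V(x)·u dx = 2.8031, so ⟨V⟩ = 2.8031 / 1.4150.
⟨V⟩ = 1.9810.

1.981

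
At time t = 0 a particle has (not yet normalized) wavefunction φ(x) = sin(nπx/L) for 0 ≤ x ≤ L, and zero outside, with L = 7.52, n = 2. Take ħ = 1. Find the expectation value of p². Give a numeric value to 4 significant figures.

0.6981

p² φ = −ħ² d²φ/dx²; ⟨p²⟩ = −ħ² ∫ φ*·φ'' dx / ∫|φ|² dx.
d/dx sin(nπx/L) = (nπ/L)·cos(nπx/L) and d²/dx² sin(nπx/L) = −(nπ/L)²·sin(nπx/L); on 0 ≤ x ≤ L, ∫sin²(nπx/L) dx = L/2 and ∫sin(nπx/L)·cos(nπx/L) dx = 0.
State is unnormalized: ∫|φ|² dx = 3.7600, and ∫φ*·(−ħ² φ'') dx = 2.6249, so ⟨p²⟩ = 2.6249 / 3.7600.
⟨p²⟩ = 0.69811.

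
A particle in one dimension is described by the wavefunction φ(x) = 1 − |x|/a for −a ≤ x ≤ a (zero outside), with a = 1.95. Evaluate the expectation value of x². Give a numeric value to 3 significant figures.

0.380

⟨x²⟩ = ∫ x²·|φ|² dx / ∫|φ|² dx (integrals over the domain).
φ is even, so ∫ over [−a, a] = 2∫₀ᵃ with φ = 1 − x/a there: ∫₀ᵃ (1 − x/a)² dx = a/3, ∫₀ᵃ x²(1 − x/a)² dx = a³/30, ∫₀ᵃ x⁴(1 − x/a)² dx = a⁵/105.
State is unnormalized: ∫|φ|² dx = 1.3000, and ∫φ*·x²·φ dx = 0.49433, so ⟨x²⟩ = 0.49433 / 1.3000.
⟨x²⟩ = 0.38025.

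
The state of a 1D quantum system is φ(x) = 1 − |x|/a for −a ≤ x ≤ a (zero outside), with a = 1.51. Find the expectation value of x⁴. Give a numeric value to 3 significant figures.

⟨x⁴⟩ = ∫ x⁴·|φ|² dx / ∫|φ|² dx (integrals over the domain).
φ is even, so ∫ over [−a, a] = 2∫₀ᵃ with φ = 1 − x/a there: ∫₀ᵃ (1 − x/a)² dx = a/3, ∫₀ᵃ x²(1 − x/a)² dx = a³/30, ∫₀ᵃ x⁴(1 − x/a)² dx = a⁵/105.
State is unnormalized: ∫|φ|² dx = 1.0067, and ∫φ*·x⁴·φ dx = 0.14953, so ⟨x⁴⟩ = 0.14953 / 1.0067.
⟨x⁴⟩ = 0.14854.

0.149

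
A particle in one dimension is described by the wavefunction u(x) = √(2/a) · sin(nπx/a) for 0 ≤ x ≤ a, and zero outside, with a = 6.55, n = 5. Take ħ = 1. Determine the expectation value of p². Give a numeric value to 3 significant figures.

p² u = −ħ² d²u/dx²; ⟨p²⟩ = −ħ² ∫ u*·u'' dx.
d/dx sin(nπx/a) = (nπ/a)·cos(nπx/a) and d²/dx² sin(nπx/a) = −(nπ/a)²·sin(nπx/a); on 0 ≤ x ≤ a, ∫sin²(nπx/a) dx = a/2 and ∫sin(nπx/a)·cos(nπx/a) dx = 0.
⟨p²⟩ = 5.7512.

5.75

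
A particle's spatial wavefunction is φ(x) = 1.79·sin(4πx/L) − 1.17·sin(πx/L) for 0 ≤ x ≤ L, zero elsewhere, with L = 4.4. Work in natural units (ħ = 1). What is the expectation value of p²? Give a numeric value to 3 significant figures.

5.87

p² φ = −ħ² d²φ/dx²; ⟨p²⟩ = −ħ² ∫ φ*·φ'' dx / ∫|φ|² dx.
d²/dx² sin(jπx/L) = −(jπ/L)²·sin(jπx/L); on 0 ≤ x ≤ L, ∫sin²(jπx/L) dx = L/2 and ∫sin(jπx/L)·sin(lπx/L) dx = 0 for j ≠ l, so only diagonal terms survive in ∫|φ|² and ∫φ·φ″; ∫φ·φ′ dx = [φ²/2] between the walls = 0.
State is unnormalized: ∫|φ|² dx = 10.061, and ∫φ*·(−ħ² φ'') dx = 59.032, so ⟨p²⟩ = 59.032 / 10.061.
⟨p²⟩ = 5.8676.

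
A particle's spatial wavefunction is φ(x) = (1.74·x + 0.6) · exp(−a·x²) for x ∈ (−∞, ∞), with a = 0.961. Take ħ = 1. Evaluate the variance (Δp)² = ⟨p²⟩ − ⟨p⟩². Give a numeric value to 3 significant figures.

2.28

Compute ⟨p⟩ and ⟨p²⟩ separately; (Δp)² = ⟨p²⟩ − ⟨p⟩².
Expand each integrand as polynomial × e^(−2ax²) and use ∫x^(2j)·e^(−2ax²) dx = (2j−1)!!/(4a)^j · √(π/(2a)), odd powers → 0; here √(π/(2a)) = 1.2785. Differentiate with the product rule, d/dx e^(−ax²) = −2ax·e^(−ax²).
Normalization: ∫|φ|² dx = 1.4672.
⟨p⟩ = 0.0000 and ⟨p²⟩ = 2.2801.
(Δp)² = 2.2801 − (0.0000)² = 2.2801.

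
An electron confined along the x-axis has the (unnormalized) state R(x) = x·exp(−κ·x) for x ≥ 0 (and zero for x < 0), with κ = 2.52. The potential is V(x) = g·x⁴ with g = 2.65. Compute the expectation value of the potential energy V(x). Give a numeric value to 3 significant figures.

1.48

⟨V⟩ = ∫ V(x)·|R|² dx / ∫|R|² dx.
Every integrand reduces to terms xʲ·e^(−2κx) on [0, ∞); use ∫₀^∞ xʲ·e^(−2κx) dx = j!/(2κ)^(j+1).
State is unnormalized: ∫|R|² dx = 0.015622, and ∫R*·V(x)·R dx = 0.023097, so ⟨V⟩ = 0.023097 / 0.015622.
⟨V⟩ = 1.4785.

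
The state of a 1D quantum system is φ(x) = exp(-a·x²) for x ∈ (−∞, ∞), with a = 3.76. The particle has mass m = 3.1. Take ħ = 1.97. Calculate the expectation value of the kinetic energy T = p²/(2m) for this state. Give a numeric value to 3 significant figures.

2.35

T = −(ħ²/2m) d²/dx², so ⟨T⟩ = −(ħ²/2m) ∫ φ*·φ'' dx / ∫|φ|² dx; with m = 3.1.
Gaussian moments: ∫x^(2j)·e^(−2ax²) dx = (2j−1)!!/(4a)^j · √(π/(2a)), odd powers integrate to 0; here √(π/(2a)) = 0.64635. Derivatives: d/dx e^(−ax²) = −2ax·e^(−ax²), d²/dx² e^(−ax²) = (4a²x² − 2a)·e^(−ax²).
State is unnormalized: ∫|φ|² dx = 0.64635, and ∫φ*·(−ħ²/2m · φ'') dx = 1.5212, so ⟨T⟩ = 1.5212 / 0.64635.
⟨T⟩ = 2.3536.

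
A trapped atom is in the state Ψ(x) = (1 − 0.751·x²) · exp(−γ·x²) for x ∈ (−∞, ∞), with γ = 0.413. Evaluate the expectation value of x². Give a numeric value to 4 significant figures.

1.169

⟨x²⟩ = ∫ x²·|Ψ|² dx / ∫|Ψ|² dx (integrals over the domain).
Expand each integrand as polynomial × e^(−2γx²) and use ∫x^(2j)·e^(−2γx²) dx = (2j−1)!!/(4γ)^j · √(π/(2γ)), odd powers → 0; here √(π/(2γ)) = 1.9502.
State is unnormalized: ∫|Ψ|² dx = 1.3862, and ∫Ψ*·x²·Ψ dx = 1.6201, so ⟨x²⟩ = 1.6201 / 1.3862.
⟨x²⟩ = 1.1687.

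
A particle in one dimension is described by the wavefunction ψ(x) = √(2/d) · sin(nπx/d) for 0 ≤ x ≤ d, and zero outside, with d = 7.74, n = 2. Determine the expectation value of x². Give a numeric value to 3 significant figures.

19.2

⟨x²⟩ = ∫ x²·|ψ|² dx (integrals over the domain).
With sin²θ = (1 − cos2θ)/2 on 0 ≤ x ≤ d: ∫sin²(nπx/d) dx = d/2, ∫x·sin²(nπx/d) dx = d²/4, ∫x²·sin²(nπx/d) dx = d³·(1/6 − 1/(4n²π²)); higher powers xᵏ the same way, integrating xᵏ·cos(2nπx/d) by parts.
⟨x²⟩ = 19.210.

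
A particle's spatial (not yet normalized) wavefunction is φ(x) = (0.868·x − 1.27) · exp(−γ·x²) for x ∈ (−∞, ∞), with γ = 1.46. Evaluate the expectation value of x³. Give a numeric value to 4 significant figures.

⟨x³⟩ = ∫ x³·|φ|² dx / ∫|φ|² dx (integrals over the domain).
Expand each integrand as polynomial × e^(−2γx²) and use ∫x^(2j)·e^(−2γx²) dx = (2j−1)!!/(4γ)^j · √(π/(2γ)), odd powers → 0; here √(π/(2γ)) = 1.0373.
State is unnormalized: ∫|φ|² dx = 1.8068, and ∫φ*·x³·φ dx = -0.20116, so ⟨x³⟩ = -0.20116 / 1.8068.
⟨x³⟩ = -0.11133.

-0.1113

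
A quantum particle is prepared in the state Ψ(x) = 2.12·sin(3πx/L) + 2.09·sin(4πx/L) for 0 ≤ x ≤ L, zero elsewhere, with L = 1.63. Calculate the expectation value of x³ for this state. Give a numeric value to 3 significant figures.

⟨x³⟩ = ∫ x³·|Ψ|² dx / ∫|Ψ|² dx (integrals over the domain).
On 0 ≤ x ≤ L (j ≠ l): ∫sin²(jπx/L) dx = L/2, ∫sin(jπx/L)·sin(lπx/L) dx = 0; diagonal moments ∫x·sin²(jπx/L) dx = L²/4, ∫x²·sin²(jπx/L) dx = L³·(1/6 − 1/(4j²π²)); cross terms ∫x·sin(jπx/L)·sin(lπx/L) dx = 0 for j + l even and −4jlL²/(π²(j² − l²)²) for j + l odd, ∫x²·sin(jπx/L)·sin(lπx/L) dx = (−1)^(j+l)·4jlL³/(π²(j² − l²)²); higher powers the same way via product-to-sum and parts.
State is unnormalized: ∫|Ψ|² dx = 7.2229, and ∫Ψ*·x³·Ψ dx = 2.1513, so ⟨x³⟩ = 2.1513 / 7.2229.
⟨x³⟩ = 0.29785.

0.298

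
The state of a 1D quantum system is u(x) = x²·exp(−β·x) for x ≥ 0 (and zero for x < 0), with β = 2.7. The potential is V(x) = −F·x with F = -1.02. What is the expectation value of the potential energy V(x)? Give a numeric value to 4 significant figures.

0.9444

⟨V⟩ = ∫ V(x)·|u|² dx / ∫|u|² dx.
Every integrand reduces to terms xʲ·e^(−2βx) on [0, ∞); use ∫₀^∞ xʲ·e^(−2βx) dx = j!/(2β)^(j+1).
State is unnormalized: ∫|u|² dx = 0.0052269, and ∫u*·V(x)·u dx = 0.0049365, so ⟨V⟩ = 0.0049365 / 0.0052269.
⟨V⟩ = 0.94444.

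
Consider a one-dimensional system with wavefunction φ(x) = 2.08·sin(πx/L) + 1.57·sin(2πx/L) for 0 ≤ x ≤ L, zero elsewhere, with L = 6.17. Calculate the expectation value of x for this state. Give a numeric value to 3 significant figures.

2.02

⟨x⟩ = ∫ x·|φ|² dx / ∫|φ|² dx (integrals over the domain).
On 0 ≤ x ≤ L (j ≠ l): ∫sin²(jπx/L) dx = L/2, ∫sin(jπx/L)·sin(lπx/L) dx = 0; diagonal moments ∫x·sin²(jπx/L) dx = L²/4, ∫x²·sin²(jπx/L) dx = L³·(1/6 − 1/(4j²π²)); cross terms ∫x·sin(jπx/L)·sin(lπx/L) dx = 0 for j + l even and −4jlL²/(π²(j² − l²)²) for j + l odd, ∫x²·sin(jπx/L)·sin(lπx/L) dx = (−1)^(j+l)·4jlL³/(π²(j² − l²)²); higher powers the same way via product-to-sum and parts.
State is unnormalized: ∫|φ|² dx = 20.951, and ∫φ*·x·φ dx = 42.241, so ⟨x⟩ = 42.241 / 20.951.
⟨x⟩ = 2.0162.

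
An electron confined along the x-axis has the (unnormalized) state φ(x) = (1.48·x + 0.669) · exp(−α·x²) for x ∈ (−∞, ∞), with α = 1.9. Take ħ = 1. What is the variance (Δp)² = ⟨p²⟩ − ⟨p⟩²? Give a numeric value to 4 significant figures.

Compute ⟨p⟩ and ⟨p²⟩ separately; (Δp)² = ⟨p²⟩ − ⟨p⟩².
Expand each integrand as polynomial × e^(−2αx²) and use ∫x^(2j)·e^(−2αx²) dx = (2j−1)!!/(4α)^j · √(π/(2α)), odd powers → 0; here √(π/(2α)) = 0.90925. Differentiate with the product rule, d/dx e^(−αx²) = −2αx·e^(−αx²).
Normalization: ∫|φ|² dx = 0.66900.
⟨p⟩ = 0.0000 and ⟨p²⟩ = 3.3885.
(Δp)² = 3.3885 − (0.0000)² = 3.3885.

3.389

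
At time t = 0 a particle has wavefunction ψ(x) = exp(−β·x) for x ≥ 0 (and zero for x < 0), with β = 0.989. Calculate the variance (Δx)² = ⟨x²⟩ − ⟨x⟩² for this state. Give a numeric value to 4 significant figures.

0.2556

Compute ⟨x⟩ and ⟨x²⟩ separately, then (Δx)² = ⟨x²⟩ − ⟨x⟩².
Every integrand reduces to terms xʲ·e^(−2βx) on [0, ∞); use ∫₀^∞ xʲ·e^(−2βx) dx = j!/(2β)^(j+1).
Normalization: ∫|ψ|² dx = 0.50556.
⟨x⟩ = 0.50556 and ⟨x²⟩ = 0.51118.
(Δx)² = 0.51118 − (0.50556)² = 0.25559.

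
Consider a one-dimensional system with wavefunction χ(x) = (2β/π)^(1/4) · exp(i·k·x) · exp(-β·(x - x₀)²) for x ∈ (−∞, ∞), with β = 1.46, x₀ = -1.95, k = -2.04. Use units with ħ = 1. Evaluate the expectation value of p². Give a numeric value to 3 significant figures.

5.62

p² χ = −ħ² d²χ/dx²; ⟨p²⟩ = −ħ² ∫ χ*·χ'' dx.
Gaussian moments (u = x − x₀): ∫u^(2j)·e^(−2βu²) du = (2j−1)!!/(4β)^j · √(π/(2β)), odd powers integrate to 0; here √(π/(2β)) = 1.0373. Derivatives: χ′ = (ik − 2βu)·χ, χ″ = ((ik − 2βu)² − 2β)·χ; the odd-in-u pieces drop out.
⟨p²⟩ = 5.6216.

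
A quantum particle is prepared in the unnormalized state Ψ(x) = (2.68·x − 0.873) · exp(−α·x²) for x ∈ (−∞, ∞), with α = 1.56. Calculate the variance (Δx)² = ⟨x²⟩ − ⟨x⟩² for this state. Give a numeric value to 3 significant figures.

Compute ⟨x⟩ and ⟨x²⟩ separately, then (Δx)² = ⟨x²⟩ − ⟨x⟩².
Expand each integrand as polynomial × e^(−2αx²) and use ∫x^(2j)·e^(−2αx²) dx = (2j−1)!!/(4α)^j · √(π/(2α)), odd powers → 0; here √(π/(2α)) = 1.0035.
Normalization: ∫|Ψ|² dx = 1.9198.
⟨x⟩ = -0.39196 and ⟨x²⟩ = 0.35309.
(Δx)² = 0.35309 − (-0.39196)² = 0.19945.

0.199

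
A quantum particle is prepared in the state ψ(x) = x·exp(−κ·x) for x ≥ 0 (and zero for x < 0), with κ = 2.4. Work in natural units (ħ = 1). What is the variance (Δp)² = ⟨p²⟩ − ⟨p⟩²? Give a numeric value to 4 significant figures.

5.760

Compute ⟨p⟩ and ⟨p²⟩ separately; (Δp)² = ⟨p²⟩ − ⟨p⟩².
Differentiate x·exp(−κ·x) with the product rule; every integrand then reduces to terms xʲ·e^(−2κx) on [0, ∞), with ∫₀^∞ xʲ·e^(−2κx) dx = j!/(2κ)^(j+1).
Normalization: ∫|ψ|² dx = 0.018084.
⟨p⟩ = 0.0000 and ⟨p²⟩ = 5.7600.
(Δp)² = 5.7600 − (0.0000)² = 5.7600.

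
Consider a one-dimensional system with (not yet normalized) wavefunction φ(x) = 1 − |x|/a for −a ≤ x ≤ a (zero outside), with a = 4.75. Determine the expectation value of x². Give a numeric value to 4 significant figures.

2.256

⟨x²⟩ = ∫ x²·|φ|² dx / ∫|φ|² dx (integrals over the domain).
φ is even, so ∫ over [−a, a] = 2∫₀ᵃ with φ = 1 − x/a there: ∫₀ᵃ (1 − x/a)² dx = a/3, ∫₀ᵃ x²(1 − x/a)² dx = a³/30, ∫₀ᵃ x⁴(1 − x/a)² dx = a⁵/105.
State is unnormalized: ∫|φ|² dx = 3.1667, and ∫φ*·x²·φ dx = 7.1448, so ⟨x²⟩ = 7.1448 / 3.1667.
⟨x²⟩ = 2.2563.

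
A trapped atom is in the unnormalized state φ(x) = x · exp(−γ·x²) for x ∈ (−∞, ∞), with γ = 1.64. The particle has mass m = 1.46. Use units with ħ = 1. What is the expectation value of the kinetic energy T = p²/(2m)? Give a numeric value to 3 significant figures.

T = −(ħ²/2m) d²/dx², so ⟨T⟩ = −(ħ²/2m) ∫ φ*·φ'' dx / ∫|φ|² dx; with m = 1.46.
Expand each integrand as polynomial × e^(−2γx²) and use ∫x^(2j)·e^(−2γx²) dx = (2j−1)!!/(4γ)^j · √(π/(2γ)), odd powers → 0; here √(π/(2γ)) = 0.97867. Differentiate with the product rule, d/dx e^(−γx²) = −2γx·e^(−γx²).
State is unnormalized: ∫|φ|² dx = 0.14919, and ∫φ*·(−ħ²/2m · φ'') dx = 0.25137, so ⟨T⟩ = 0.25137 / 0.14919.
⟨T⟩ = 1.6849.

1.68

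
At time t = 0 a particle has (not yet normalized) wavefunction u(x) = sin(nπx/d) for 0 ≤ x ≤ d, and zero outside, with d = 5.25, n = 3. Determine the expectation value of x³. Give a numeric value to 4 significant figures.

⟨x³⟩ = ∫ x³·|u|² dx / ∫|u|² dx (integrals over the domain).
With sin²θ = (1 − cos2θ)/2 on 0 ≤ x ≤ d: ∫sin²(nπx/d) dx = d/2, ∫x·sin²(nπx/d) dx = d²/4, ∫x²·sin²(nπx/d) dx = d³·(1/6 − 1/(4n²π²)); higher powers xᵏ the same way, integrating xᵏ·cos(2nπx/d) by parts.
State is unnormalized: ∫|u|² dx = 2.6250, and ∫u*·x³·u dx = 91.754, so ⟨x³⟩ = 91.754 / 2.6250.
⟨x³⟩ = 34.954.

34.95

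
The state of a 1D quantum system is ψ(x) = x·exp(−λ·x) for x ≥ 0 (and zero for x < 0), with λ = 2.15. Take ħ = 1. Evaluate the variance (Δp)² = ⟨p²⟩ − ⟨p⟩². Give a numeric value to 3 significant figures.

4.62

Compute ⟨p⟩ and ⟨p²⟩ separately; (Δp)² = ⟨p²⟩ − ⟨p⟩².
Differentiate x·exp(−λ·x) with the product rule; every integrand then reduces to terms xʲ·e^(−2λx) on [0, ∞), with ∫₀^∞ xʲ·e^(−2λx) dx = j!/(2λ)^(j+1).
Normalization: ∫|ψ|² dx = 0.025155.
⟨p⟩ = 0.0000 and ⟨p²⟩ = 4.6225.
(Δp)² = 4.6225 − (0.0000)² = 4.6225.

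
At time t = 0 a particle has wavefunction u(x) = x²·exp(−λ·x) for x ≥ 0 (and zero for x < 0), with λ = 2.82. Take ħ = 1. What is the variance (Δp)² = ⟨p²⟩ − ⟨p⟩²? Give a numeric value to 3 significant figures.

Compute ⟨p⟩ and ⟨p²⟩ separately; (Δp)² = ⟨p²⟩ − ⟨p⟩².
Differentiate x²·exp(−λ·x) with the product rule; every integrand then reduces to terms xʲ·e^(−2λx) on [0, ∞), with ∫₀^∞ xʲ·e^(−2λx) dx = j!/(2λ)^(j+1).
Normalization: ∫|u|² dx = 0.0042055.
⟨p⟩ = 0.0000 and ⟨p²⟩ = 2.6508.
(Δp)² = 2.6508 − (0.0000)² = 2.6508.

2.65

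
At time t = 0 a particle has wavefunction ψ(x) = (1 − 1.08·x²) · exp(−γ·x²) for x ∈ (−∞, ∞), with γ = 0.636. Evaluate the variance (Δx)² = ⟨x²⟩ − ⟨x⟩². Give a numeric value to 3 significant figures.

0.657

Compute ⟨x⟩ and ⟨x²⟩ separately, then (Δx)² = ⟨x²⟩ − ⟨x⟩².
Expand each integrand as polynomial × e^(−2γx²) and use ∫x^(2j)·e^(−2γx²) dx = (2j−1)!!/(4γ)^j · √(π/(2γ)), odd powers → 0; here √(π/(2γ)) = 1.5716.
Normalization: ∫|ψ|² dx = 1.0869.
⟨x⟩ = 0.0000 and ⟨x²⟩ = 0.65713.
(Δx)² = 0.65713 − (0.0000)² = 0.65713.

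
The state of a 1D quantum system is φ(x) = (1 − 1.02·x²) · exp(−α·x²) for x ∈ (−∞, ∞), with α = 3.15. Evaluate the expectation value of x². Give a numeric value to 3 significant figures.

⟨x²⟩ = ∫ x²·|φ|² dx / ∫|φ|² dx (integrals over the domain).
Expand each integrand as polynomial × e^(−2αx²) and use ∫x^(2j)·e^(−2αx²) dx = (2j−1)!!/(4α)^j · √(π/(2α)), odd powers → 0; here √(π/(2α)) = 0.70616.
State is unnormalized: ∫|φ|² dx = 0.60571, and ∫φ*·x²·φ dx = 0.034332, so ⟨x²⟩ = 0.034332 / 0.60571.
⟨x²⟩ = 0.056680.

0.0567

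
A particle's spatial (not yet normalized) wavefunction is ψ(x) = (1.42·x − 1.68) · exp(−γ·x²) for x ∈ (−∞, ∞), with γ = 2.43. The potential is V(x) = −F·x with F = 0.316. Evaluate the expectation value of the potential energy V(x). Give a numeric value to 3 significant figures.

⟨V⟩ = ∫ V(x)·|ψ|² dx / ∫|ψ|² dx.
Expand each integrand as polynomial × e^(−2γx²) and use ∫x^(2j)·e^(−2γx²) dx = (2j−1)!!/(4γ)^j · √(π/(2γ)), odd powers → 0; here √(π/(2γ)) = 0.80400.
State is unnormalized: ∫|ψ|² dx = 2.4360, and ∫ψ*·V(x)·ψ dx = 0.12471, so ⟨V⟩ = 0.12471 / 2.4360.
⟨V⟩ = 0.051195.

0.0512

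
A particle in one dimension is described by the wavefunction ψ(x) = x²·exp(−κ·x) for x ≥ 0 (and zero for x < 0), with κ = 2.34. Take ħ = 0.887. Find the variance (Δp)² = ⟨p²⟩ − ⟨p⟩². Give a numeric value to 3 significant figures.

Compute ⟨p⟩ and ⟨p²⟩ separately; (Δp)² = ⟨p²⟩ − ⟨p⟩².
Differentiate x²·exp(−κ·x) with the product rule; every integrand then reduces to terms xʲ·e^(−2κx) on [0, ∞), with ∫₀^∞ xʲ·e^(−2κx) dx = j!/(2κ)^(j+1).
Normalization: ∫|ψ|² dx = 0.010690.
⟨p⟩ = 0.0000 and ⟨p²⟩ = 1.4360.
(Δp)² = 1.4360 − (0.0000)² = 1.4360.

1.44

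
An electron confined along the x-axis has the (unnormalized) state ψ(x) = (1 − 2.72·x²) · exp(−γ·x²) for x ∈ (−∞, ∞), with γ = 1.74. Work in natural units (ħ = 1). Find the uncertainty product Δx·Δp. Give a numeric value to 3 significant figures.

Δx = √(⟨x²⟩−⟨x⟩²), Δp = √(⟨p²⟩−⟨p⟩²).
Expand each integrand as polynomial × e^(−2γx²) and use ∫x^(2j)·e^(−2γx²) dx = (2j−1)!!/(4γ)^j · √(π/(2γ)), odd powers → 0; here √(π/(2γ)) = 0.95013. Differentiate with the product rule, d/dx e^(−γx²) = −2γx·e^(−γx²).
Normalization: ∫|ψ|² dx = 0.64284.
⟨x⟩ = 0.0000, ⟨x²⟩ = 0.20091 ⇒ Δx = 0.44823.
⟨p⟩ = 0.0000, ⟨p²⟩ = 7.3314 ⇒ Δp = 2.7077.
Δx·Δp = 1.2137.

1.21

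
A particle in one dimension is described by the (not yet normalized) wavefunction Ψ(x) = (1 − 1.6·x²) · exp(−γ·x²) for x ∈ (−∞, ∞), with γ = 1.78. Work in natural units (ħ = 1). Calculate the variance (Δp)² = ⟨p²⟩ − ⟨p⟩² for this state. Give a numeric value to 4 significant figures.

Compute ⟨p⟩ and ⟨p²⟩ separately; (Δp)² = ⟨p²⟩ − ⟨p⟩².
Expand each integrand as polynomial × e^(−2γx²) and use ∫x^(2j)·e^(−2γx²) dx = (2j−1)!!/(4γ)^j · √(π/(2γ)), odd powers → 0; here √(π/(2γ)) = 0.93940. Differentiate with the product rule, d/dx e^(−γx²) = −2γx·e^(−γx²).
Normalization: ∫|Ψ|² dx = 0.65951.
⟨p⟩ = 0.0000 and ⟨p²⟩ = 4.5712.
(Δp)² = 4.5712 − (0.0000)² = 4.5712.

4.571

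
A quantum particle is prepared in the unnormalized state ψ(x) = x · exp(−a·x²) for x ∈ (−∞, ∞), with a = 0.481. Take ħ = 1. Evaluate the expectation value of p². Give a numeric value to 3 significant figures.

p² ψ = −ħ² d²ψ/dx²; ⟨p²⟩ = −ħ² ∫ ψ*·ψ'' dx / ∫|ψ|² dx.
Expand each integrand as polynomial × e^(−2ax²) and use ∫x^(2j)·e^(−2ax²) dx = (2j−1)!!/(4a)^j · √(π/(2a)), odd powers → 0; here √(π/(2a)) = 1.8071. Differentiate with the product rule, d/dx e^(−ax²) = −2ax·e^(−ax²).
State is unnormalized: ∫|ψ|² dx = 0.93925, and ∫ψ*·(−ħ² ψ'') dx = 1.3553, so ⟨p²⟩ = 1.3553 / 0.93925.
⟨p²⟩ = 1.4430.

1.44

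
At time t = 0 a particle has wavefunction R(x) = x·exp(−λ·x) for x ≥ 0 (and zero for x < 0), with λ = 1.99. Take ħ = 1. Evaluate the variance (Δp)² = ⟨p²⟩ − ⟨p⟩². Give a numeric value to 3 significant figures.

Compute ⟨p⟩ and ⟨p²⟩ separately; (Δp)² = ⟨p²⟩ − ⟨p⟩².
Differentiate x·exp(−λ·x) with the product rule; every integrand then reduces to terms xʲ·e^(−2λx) on [0, ∞), with ∫₀^∞ xʲ·e^(−2λx) dx = j!/(2λ)^(j+1).
Normalization: ∫|R|² dx = 0.031723.
⟨p⟩ = 0.0000 and ⟨p²⟩ = 3.9601.
(Δp)² = 3.9601 − (0.0000)² = 3.9601.

3.96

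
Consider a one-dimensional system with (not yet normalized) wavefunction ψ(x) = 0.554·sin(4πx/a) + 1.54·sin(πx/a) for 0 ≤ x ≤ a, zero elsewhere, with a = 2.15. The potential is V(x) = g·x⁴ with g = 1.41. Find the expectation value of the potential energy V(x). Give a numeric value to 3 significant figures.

3.21

⟨V⟩ = ∫ V(x)·|ψ|² dx / ∫|ψ|² dx.
On 0 ≤ x ≤ a (j ≠ l): ∫sin²(jπx/a) dx = a/2, ∫sin(jπx/a)·sin(lπx/a) dx = 0; diagonal moments ∫x·sin²(jπx/a) dx = a²/4, ∫x²·sin²(jπx/a) dx = a³·(1/6 − 1/(4j²π²)); cross terms ∫x·sin(jπx/a)·sin(lπx/a) dx = 0 for j + l even and −4jla²/(π²(j² − l²)²) for j + l odd, ∫x²·sin(jπx/a)·sin(lπx/a) dx = (−1)^(j+l)·4jla³/(π²(j² − l²)²); higher powers the same way via product-to-sum and parts.
State is unnormalized: ∫|ψ|² dx = 2.8794, and ∫ψ*·V(x)·ψ dx = 9.2417, so ⟨V⟩ = 9.2417 / 2.8794.
⟨V⟩ = 3.2096.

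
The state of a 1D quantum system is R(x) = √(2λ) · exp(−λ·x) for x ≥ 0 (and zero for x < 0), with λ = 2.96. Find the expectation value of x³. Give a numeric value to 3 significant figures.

0.0289

⟨x³⟩ = ∫ x³·|R|² dx (integrals over the domain).
Every integrand reduces to terms xʲ·e^(−2λx) on [0, ∞); use ∫₀^∞ xʲ·e^(−2λx) dx = j!/(2λ)^(j+1).
⟨x³⟩ = 0.028919.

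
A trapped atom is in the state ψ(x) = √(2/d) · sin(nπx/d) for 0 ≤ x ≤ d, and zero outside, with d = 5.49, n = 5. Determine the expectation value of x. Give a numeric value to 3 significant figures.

⟨x⟩ = ∫ x·|ψ|² dx (integrals over the domain).
With sin²θ = (1 − cos2θ)/2 on 0 ≤ x ≤ d: ∫sin²(nπx/d) dx = d/2, ∫x·sin²(nπx/d) dx = d²/4, ∫x²·sin²(nπx/d) dx = d³·(1/6 − 1/(4n²π²)); higher powers xᵏ the same way, integrating xᵏ·cos(2nπx/d) by parts.
⟨x⟩ = 2.7450.

2.75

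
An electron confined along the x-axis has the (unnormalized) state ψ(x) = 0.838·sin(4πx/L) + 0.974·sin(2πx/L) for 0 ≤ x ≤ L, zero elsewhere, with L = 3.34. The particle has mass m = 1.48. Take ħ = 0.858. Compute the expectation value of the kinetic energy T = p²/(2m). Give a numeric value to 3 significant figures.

2.00

T = −(ħ²/2m) d²/dx², so ⟨T⟩ = −(ħ²/2m) ∫ ψ*·ψ'' dx / ∫|ψ|² dx; with m = 1.48.
d²/dx² sin(jπx/L) = −(jπ/L)²·sin(jπx/L); on 0 ≤ x ≤ L, ∫sin²(jπx/L) dx = L/2 and ∫sin(jπx/L)·sin(lπx/L) dx = 0 for j ≠ l, so only diagonal terms survive in ∫|ψ|² and ∫ψ·ψ″; ∫ψ·ψ′ dx = [ψ²/2] between the walls = 0.
State is unnormalized: ∫|ψ|² dx = 2.7570, and ∫ψ*·(−ħ²/2m · ψ'') dx = 5.5231, so ⟨T⟩ = 5.5231 / 2.7570.
⟨T⟩ = 2.0033.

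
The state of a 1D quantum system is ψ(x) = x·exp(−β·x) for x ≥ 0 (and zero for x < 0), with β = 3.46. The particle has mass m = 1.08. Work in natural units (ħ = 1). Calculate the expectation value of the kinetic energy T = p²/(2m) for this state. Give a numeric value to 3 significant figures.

5.54

T = −(ħ²/2m) d²/dx², so ⟨T⟩ = −(ħ²/2m) ∫ ψ*·ψ'' dx / ∫|ψ|² dx; with m = 1.08.
Differentiate x·exp(−β·x) with the product rule; every integrand then reduces to terms xʲ·e^(−2βx) on [0, ∞), with ∫₀^∞ xʲ·e^(−2βx) dx = j!/(2β)^(j+1).
State is unnormalized: ∫|ψ|² dx = 0.0060355, and ∫ψ*·(−ħ²/2m · ψ'') dx = 0.033451, so ⟨T⟩ = 0.033451 / 0.0060355.
⟨T⟩ = 5.5424.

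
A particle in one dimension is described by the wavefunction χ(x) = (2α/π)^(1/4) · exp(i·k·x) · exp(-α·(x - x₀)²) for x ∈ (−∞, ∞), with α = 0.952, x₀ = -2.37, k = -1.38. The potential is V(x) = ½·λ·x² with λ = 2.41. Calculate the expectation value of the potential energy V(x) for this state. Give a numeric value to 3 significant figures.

7.08

⟨V⟩ = ∫ V(x)·|χ|² dx.
Gaussian moments (u = x − x₀): ∫u^(2j)·e^(−2αu²) du = (2j−1)!!/(4α)^j · √(π/(2α)), odd powers integrate to 0; here √(π/(2α)) = 1.2845.
⟨V⟩ = 7.0848.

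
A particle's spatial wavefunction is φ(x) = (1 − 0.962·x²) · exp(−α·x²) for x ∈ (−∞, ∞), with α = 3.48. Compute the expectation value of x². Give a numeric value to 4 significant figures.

⟨x²⟩ = ∫ x²·|φ|² dx / ∫|φ|² dx (integrals over the domain).
Expand each integrand as polynomial × e^(−2αx²) and use ∫x^(2j)·e^(−2αx²) dx = (2j−1)!!/(4α)^j · √(π/(2α)), odd powers → 0; here √(π/(2α)) = 0.67185.
State is unnormalized: ∫|φ|² dx = 0.58861, and ∫φ*·x²·φ dx = 0.031709, so ⟨x²⟩ = 0.031709 / 0.58861.
⟨x²⟩ = 0.053871.

0.05387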